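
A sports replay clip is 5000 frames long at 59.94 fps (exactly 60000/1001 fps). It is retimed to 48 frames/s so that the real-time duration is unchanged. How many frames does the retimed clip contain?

Target frames = source frames × (target rate / source rate) = 5000 × (48)/(60000/1001) = 5000 × 1001/1250 = 4004.

4004 frames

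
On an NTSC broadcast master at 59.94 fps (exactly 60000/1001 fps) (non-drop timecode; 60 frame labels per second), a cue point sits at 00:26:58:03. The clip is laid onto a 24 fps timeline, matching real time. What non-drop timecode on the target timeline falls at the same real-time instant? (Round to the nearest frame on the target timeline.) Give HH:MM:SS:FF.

00:26:59:16

Source frame index: (0×3600 + 26×60 + 58) × 60 + 3 = 97083.
Real time: 97083 / (60000/1001) = 32393361/20000 s.
Target frame: (32393361/20000) × (24) = 97180083/2500 ≈ 38872.033 → 38872.
At 24 labels/s: frame 38872 → 00:26:59:16.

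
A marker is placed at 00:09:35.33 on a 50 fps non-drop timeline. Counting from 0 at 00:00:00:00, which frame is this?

28783

Total seconds to the label: (0 × 3600 + 9 × 60 + 35) = 575.
Frame index = 575 × 50 + 33 = 28783.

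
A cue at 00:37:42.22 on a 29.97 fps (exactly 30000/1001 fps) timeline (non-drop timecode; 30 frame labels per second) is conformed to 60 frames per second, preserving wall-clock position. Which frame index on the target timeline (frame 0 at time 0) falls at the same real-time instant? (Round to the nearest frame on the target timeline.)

frame 135900

Source frame index: (0×3600 + 37×60 + 42) × 30 + 22 = 67882.
Real time: 67882 / (30000/1001) = 33974941/15000 s.
Target frame: (33974941/15000) × (60) = 33974941/250 ≈ 135899.764 → 135900.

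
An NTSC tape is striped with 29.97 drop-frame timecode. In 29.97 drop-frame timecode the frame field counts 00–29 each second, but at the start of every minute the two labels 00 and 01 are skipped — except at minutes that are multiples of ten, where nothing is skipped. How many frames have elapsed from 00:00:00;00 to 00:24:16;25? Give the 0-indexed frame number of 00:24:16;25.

43661

Complete 10-minute blocks: 2, each 17982 frames → 35964.
Remaining 4 whole minutes in the current block: 1800 + 3 × 1798 = 7194 frames.
Within the current minute: 16 × 30 + 25 − 2 = 503 (labels ;00/;01 skipped at this minute). Total = 35964 + 7194 + 503 = 43661.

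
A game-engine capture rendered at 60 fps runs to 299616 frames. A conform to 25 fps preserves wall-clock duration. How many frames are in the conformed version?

Target frames = source frames × (target rate / source rate) = 299616 × (25)/(60) = 299616 × 5/12 = 124840.

124840 frames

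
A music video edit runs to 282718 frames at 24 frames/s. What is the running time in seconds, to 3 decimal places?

Running time = 282718 × 1/24 = 141359/12 s ≈ 11779.917 s.

11779.917 seconds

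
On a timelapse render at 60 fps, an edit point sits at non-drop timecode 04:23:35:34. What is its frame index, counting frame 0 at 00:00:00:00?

Total seconds to the label: (4 × 3600 + 23 × 60 + 35) = 15815.
Frame index = 15815 × 60 + 34 = 948934.

948934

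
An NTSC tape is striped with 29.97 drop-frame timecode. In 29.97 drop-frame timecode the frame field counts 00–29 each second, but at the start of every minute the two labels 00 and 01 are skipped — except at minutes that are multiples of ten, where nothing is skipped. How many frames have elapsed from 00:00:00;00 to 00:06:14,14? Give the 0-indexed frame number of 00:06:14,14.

As if non-drop at 30 labels/s: (0 × 3600 + 6 × 60 + 14) × 30 + 14 = 11234.
Minute boundaries passed: 6; those not divisible by 10: 6 − 0 = 6; dropped labels = 2 × 6 = 12.
Actual frame index = 11234 − 12 = 11222.

11222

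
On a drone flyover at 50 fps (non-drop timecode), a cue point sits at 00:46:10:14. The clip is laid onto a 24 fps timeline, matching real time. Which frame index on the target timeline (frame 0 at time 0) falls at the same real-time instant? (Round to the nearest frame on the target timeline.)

Source frame index: (0×3600 + 46×60 + 10) × 50 + 14 = 138514.
Real time: 138514 / (50) = 69257/25 s.
Target frame: (69257/25) × (24) = 1662168/25 ≈ 66486.720 → 66487.

frame 66487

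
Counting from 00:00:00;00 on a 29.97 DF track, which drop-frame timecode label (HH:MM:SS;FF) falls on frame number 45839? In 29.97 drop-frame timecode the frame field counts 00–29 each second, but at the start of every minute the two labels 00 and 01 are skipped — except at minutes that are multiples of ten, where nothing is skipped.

Ten DF minutes hold 17982 frames, so frame 45839 lies in block 2 (frames 35964–53945) with 9875 frames into that block.
The block's first minute is 1800 frames and the rest 1798 each; 9875 frames reaches minute 5, so 2 × 18 + 5 × 2 = 46 labels have been skipped so far.
Adding those back, label number 45839 + 46 = 45885 at 30 labels/s is 1529 s + 15 f = 0 h 25 min 29 s frame 15, i.e. 00:25:29;15.

00:25:29;15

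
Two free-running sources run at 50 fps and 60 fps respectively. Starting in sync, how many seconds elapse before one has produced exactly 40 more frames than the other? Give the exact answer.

The gap grows by |60 − 50| = 10 frames per second.
Time for a 40-frame gap: 40 ÷ (10) = 4 s.

4 seconds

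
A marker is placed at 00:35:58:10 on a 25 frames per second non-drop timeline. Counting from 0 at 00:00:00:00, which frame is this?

Total seconds to the label: (0 × 3600 + 35 × 60 + 58) = 2158.
Frame index = 2158 × 25 + 10 = 53960.

53960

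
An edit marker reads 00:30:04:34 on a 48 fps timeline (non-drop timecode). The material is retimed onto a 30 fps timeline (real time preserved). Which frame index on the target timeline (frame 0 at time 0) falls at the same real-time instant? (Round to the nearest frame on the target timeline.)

Source frame index: (0×3600 + 30×60 + 4) × 48 + 34 = 86626.
Real time: 86626 / (48) = 43313/24 s.
Target frame: (43313/24) × (30) = 216565/4 ≈ 54141.250 → 54141.

frame 54141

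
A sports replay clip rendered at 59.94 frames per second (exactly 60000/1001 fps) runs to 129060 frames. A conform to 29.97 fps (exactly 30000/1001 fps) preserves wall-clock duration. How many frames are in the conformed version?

64530 frames

Target frames = source frames × (target rate / source rate) = 129060 × (30000/1001)/(60000/1001) = 129060 × 1/2 = 64530.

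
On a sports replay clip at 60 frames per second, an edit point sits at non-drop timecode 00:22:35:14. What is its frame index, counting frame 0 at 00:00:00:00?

frame 81314

Total seconds to the label: (0 × 3600 + 22 × 60 + 35) = 1355.
Frame index = 1355 × 60 + 14 = 81314.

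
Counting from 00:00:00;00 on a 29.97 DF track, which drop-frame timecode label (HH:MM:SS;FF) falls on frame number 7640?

00:04:14;28

Ten DF minutes hold 17982 frames, so frame 7640 lies in block 0 (frames 0–17981) with 7640 frames into that block.
The block's first minute is 1800 frames and the rest 1798 each; 7640 frames reaches minute 4, so 0 × 18 + 4 × 2 = 8 labels have been skipped so far.
Adding those back, label number 7640 + 8 = 7648 at 30 labels/s is 254 s + 28 f = 0 h 4 min 14 s frame 28, i.e. 00:04:14;28.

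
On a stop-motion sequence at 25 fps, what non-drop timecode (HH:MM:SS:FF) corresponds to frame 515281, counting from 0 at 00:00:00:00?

05:43:31:06

515281 ÷ 25 = 20611 full seconds, remainder 6 frames.
20611 s = 5 h 43 min 31 s.
Timecode: 05:43:31:06.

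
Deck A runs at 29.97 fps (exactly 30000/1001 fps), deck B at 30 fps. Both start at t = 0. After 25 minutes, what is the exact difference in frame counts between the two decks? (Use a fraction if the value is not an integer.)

45000/1001 frames

25 min = 1500 s.
A emits 30000/1001 × 1500 = 45000000/1001 frames; B emits 30 × 1500 = 45000.
Difference = 45000/1001 frames (≈ 44.9550); B is ahead of A.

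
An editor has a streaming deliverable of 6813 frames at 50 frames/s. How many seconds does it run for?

Running time = 6813 / (50) = 136.26 s.

136.26 seconds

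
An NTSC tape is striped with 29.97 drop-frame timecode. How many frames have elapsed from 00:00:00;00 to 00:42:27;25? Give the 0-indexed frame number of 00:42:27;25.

76359

Complete 10-minute blocks: 4, each 17982 frames → 71928.
Remaining 2 whole minutes in the current block: 1800 + 1 × 1798 = 3598 frames.
Within the current minute: 27 × 30 + 25 − 2 = 833 (labels ;00/;01 skipped at this minute). Total = 71928 + 3598 + 833 = 76359.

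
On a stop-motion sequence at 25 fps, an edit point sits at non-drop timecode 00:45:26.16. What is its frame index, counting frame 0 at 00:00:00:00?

Total seconds to the label: (0 × 3600 + 45 × 60 + 26) = 2726.
Frame index = 2726 × 25 + 16 = 68166.

frame 68166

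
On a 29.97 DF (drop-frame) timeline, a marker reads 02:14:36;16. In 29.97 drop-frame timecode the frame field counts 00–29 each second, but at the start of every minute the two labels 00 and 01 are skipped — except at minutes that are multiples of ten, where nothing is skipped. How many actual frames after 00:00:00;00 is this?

Complete 10-minute blocks: 13, each 17982 frames → 233766.
Remaining 4 whole minutes in the current block: 1800 + 3 × 1798 = 7194 frames.
Within the current minute: 36 × 30 + 16 − 2 = 1094 (labels ;00/;01 skipped at this minute). Total = 233766 + 7194 + 1094 = 242054.

242054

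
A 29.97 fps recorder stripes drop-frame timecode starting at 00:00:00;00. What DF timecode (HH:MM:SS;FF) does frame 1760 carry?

Each 10-minute DF block holds 10 × 60 × 30 − 9 × 2 = 17982 frames. 1760 ÷ 17982 → 0 full blocks, remainder 1760.
Within the partial block the first minute is 1800 frames and each further minute 1798, so 0 further minute boundaries passed. Total skipped labels = 18 × 0 + 2 × 0 = 0.
Non-drop label index = 1760 + 0 = 1760; at 30 labels/s that is 00:00:58:20, i.e. DF 00:00:58;20.

00:00:58;20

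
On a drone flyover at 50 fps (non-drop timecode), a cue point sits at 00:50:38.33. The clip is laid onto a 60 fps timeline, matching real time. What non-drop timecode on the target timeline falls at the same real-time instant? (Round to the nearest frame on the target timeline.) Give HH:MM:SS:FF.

Source frame index: (0×3600 + 50×60 + 38) × 50 + 33 = 151933.
Real time: 151933 / (50) = 151933/50 s.
Target frame: (151933/50) × (60) = 911598/5 ≈ 182319.600 → 182320.
At 60 labels/s: frame 182320 → 00:50:38:40.

00:50:38:40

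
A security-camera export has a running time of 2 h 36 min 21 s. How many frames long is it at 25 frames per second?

2 h 36 min 21 s = 9381 s.
Frames = 9381 × 25 = 234525.

234525 frames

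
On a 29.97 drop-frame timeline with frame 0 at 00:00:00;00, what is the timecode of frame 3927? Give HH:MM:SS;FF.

Ten DF minutes hold 17982 frames, so frame 3927 lies in block 0 (frames 0–17981) with 3927 frames into that block.
The block's first minute is 1800 frames and the rest 1798 each; 3927 frames reaches minute 2, so 0 × 18 + 2 × 2 = 4 labels have been skipped so far.
Adding those back, label number 3927 + 4 = 3931 at 30 labels/s is 131 s + 1 f = 0 h 2 min 11 s frame 1, i.e. 00:02:11;01.

00:02:11;01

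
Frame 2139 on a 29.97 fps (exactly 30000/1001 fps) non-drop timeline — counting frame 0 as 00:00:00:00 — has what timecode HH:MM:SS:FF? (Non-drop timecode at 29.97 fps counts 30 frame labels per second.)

2139 ÷ 30 = 71 full seconds, remainder 9 frames.
71 s = 0 h 1 min 11 s.
Timecode: 00:01:11:09.

00:01:11:09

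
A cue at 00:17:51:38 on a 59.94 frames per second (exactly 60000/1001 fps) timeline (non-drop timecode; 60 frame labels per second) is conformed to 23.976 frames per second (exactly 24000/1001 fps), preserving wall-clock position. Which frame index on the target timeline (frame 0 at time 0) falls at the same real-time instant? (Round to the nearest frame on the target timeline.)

Source frame index: (0×3600 + 17×60 + 51) × 60 + 38 = 64298.
Real time: 64298 / (60000/1001) = 32181149/30000 s.
Target frame: (32181149/30000) × (24000/1001) = 128596/5 ≈ 25719.200 → 25719.

frame 25719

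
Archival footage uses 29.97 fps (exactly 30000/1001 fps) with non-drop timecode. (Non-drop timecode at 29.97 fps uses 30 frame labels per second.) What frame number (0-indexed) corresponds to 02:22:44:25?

Total seconds to the label: (2 × 3600 + 22 × 60 + 44) = 8564.
Frame index = 8564 × 30 + 25 = 256945.

256945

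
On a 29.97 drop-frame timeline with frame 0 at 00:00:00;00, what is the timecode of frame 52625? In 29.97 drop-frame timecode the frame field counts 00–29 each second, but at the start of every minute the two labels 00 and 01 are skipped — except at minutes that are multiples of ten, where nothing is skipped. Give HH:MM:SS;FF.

00:29:15;29

Ten DF minutes hold 17982 frames, so frame 52625 lies in block 2 (frames 35964–53945) with 16661 frames into that block.
The block's first minute is 1800 frames and the rest 1798 each; 16661 frames reaches minute 9, so 2 × 18 + 9 × 2 = 54 labels have been skipped so far.
Adding those back, label number 52625 + 54 = 52679 at 30 labels/s is 1755 s + 29 f = 0 h 29 min 15 s frame 29, i.e. 00:29:15;29.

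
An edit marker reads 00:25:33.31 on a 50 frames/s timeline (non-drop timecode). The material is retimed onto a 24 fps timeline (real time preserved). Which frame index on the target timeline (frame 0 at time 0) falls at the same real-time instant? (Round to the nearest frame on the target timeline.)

Source frame index: (0×3600 + 25×60 + 33) × 50 + 31 = 76681.
Real time: 76681 / (50) = 76681/50 s.
Target frame: (76681/50) × (24) = 920172/25 ≈ 36806.880 → 36807.

frame 36807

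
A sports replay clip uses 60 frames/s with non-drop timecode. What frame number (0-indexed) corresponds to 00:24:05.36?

Total seconds to the label: (0 × 3600 + 24 × 60 + 5) = 1445.
Frame index = 1445 × 60 + 36 = 86736.

86736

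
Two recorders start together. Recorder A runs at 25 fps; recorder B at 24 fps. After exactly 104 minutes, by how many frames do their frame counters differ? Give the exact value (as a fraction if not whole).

6240 frames

104 min = 6240 s.
A emits 25 × 6240 = 156000 frames; B emits 24 × 6240 = 149760.
Difference = 6240 frames; B is behind A.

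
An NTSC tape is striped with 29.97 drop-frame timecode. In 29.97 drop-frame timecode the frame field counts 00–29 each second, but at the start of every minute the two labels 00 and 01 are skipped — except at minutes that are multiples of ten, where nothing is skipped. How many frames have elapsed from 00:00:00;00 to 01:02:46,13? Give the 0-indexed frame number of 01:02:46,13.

112881

As if non-drop at 30 labels/s: (1 × 3600 + 2 × 60 + 46) × 30 + 13 = 112993.
Minute boundaries passed: 62; those not divisible by 10: 62 − 6 = 56; dropped labels = 2 × 56 = 112.
Actual frame index = 112993 − 112 = 112881.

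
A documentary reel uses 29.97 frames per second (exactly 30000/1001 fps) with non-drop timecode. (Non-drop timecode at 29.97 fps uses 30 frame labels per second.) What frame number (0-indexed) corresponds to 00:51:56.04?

Total seconds to the label: (0 × 3600 + 51 × 60 + 56) = 3116.
Frame index = 3116 × 30 + 4 = 93484.

frame 93484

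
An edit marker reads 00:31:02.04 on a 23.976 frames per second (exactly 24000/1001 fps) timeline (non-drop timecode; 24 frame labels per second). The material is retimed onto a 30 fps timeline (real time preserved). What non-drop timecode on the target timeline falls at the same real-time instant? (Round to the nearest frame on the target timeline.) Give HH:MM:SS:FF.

Source frame index: (0×3600 + 31×60 + 2) × 24 + 4 = 44692.
Real time: 44692 / (24000/1001) = 11184173/6000 s.
Target frame: (11184173/6000) × (30) = 11184173/200 ≈ 55920.865 → 55921.
At 30 labels/s: frame 55921 → 00:31:04:01.

00:31:04:01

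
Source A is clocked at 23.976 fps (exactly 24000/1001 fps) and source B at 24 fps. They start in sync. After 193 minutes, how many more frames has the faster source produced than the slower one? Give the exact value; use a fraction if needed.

193 min = 11580 s.
A emits 24000/1001 × 11580 = 277920000/1001 frames; B emits 24 × 11580 = 277920.
Difference = 277920/1001 frames (≈ 277.6424); B is ahead of A.

277920/1001 frames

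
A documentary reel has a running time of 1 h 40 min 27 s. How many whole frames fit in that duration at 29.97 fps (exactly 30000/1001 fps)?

180629 frames

1 h 40 min 27 s = 6027 s.
Frames = 6027 × 30000/1001 = 25830000/143 ≈ 180629.3706.
Complete frames: 180629.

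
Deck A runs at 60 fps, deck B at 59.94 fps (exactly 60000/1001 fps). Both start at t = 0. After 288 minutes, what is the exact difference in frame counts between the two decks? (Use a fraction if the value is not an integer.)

288 min = 17280 s.
A emits 60 × 17280 = 1036800 frames; B emits 60000/1001 × 17280 = 1036800000/1001.
Difference = 1036800/1001 frames (≈ 1035.7642); B is behind A.

1036800/1001 frames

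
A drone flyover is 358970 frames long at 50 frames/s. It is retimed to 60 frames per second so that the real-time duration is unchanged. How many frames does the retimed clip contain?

430764 frames

Target frames = source frames × (target rate / source rate) = 358970 × (60)/(50) = 358970 × 6/5 = 430764.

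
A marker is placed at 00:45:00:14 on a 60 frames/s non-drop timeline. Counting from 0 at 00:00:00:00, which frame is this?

frame 162014

Total seconds to the label: (0 × 3600 + 45 × 60 + 0) = 2700.
Frame index = 2700 × 60 + 14 = 162014.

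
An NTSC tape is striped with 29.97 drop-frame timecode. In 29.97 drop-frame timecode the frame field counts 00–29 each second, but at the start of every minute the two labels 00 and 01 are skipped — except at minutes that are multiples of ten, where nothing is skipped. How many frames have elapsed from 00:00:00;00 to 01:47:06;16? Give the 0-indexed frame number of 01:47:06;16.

As if non-drop at 30 labels/s: (1 × 3600 + 47 × 60 + 6) × 30 + 16 = 192796.
Minute boundaries passed: 107; those not divisible by 10: 107 − 10 = 97; dropped labels = 2 × 97 = 194.
Actual frame index = 192796 − 194 = 192602.

192602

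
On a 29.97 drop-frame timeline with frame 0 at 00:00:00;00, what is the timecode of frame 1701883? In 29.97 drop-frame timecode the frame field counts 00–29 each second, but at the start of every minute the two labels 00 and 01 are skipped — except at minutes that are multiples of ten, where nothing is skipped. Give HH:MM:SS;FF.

15:46:26;07

Ten DF minutes hold 17982 frames, so frame 1701883 lies in block 94 (frames 1690308–1708289) with 11575 frames into that block.
The block's first minute is 1800 frames and the rest 1798 each; 11575 frames reaches minute 6, so 94 × 18 + 6 × 2 = 1704 labels have been skipped so far.
Adding those back, label number 1701883 + 1704 = 1703587 at 30 labels/s is 56786 s + 7 f = 15 h 46 min 26 s frame 7, i.e. 15:46:26;07.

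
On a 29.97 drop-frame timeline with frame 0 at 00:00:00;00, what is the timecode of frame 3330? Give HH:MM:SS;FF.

Ten DF minutes hold 17982 frames, so frame 3330 lies in block 0 (frames 0–17981) with 3330 frames into that block.
The block's first minute is 1800 frames and the rest 1798 each; 3330 frames reaches minute 1, so 0 × 18 + 1 × 2 = 2 labels have been skipped so far.
Adding those back, label number 3330 + 2 = 3332 at 30 labels/s is 111 s + 2 f = 0 h 1 min 51 s frame 2, i.e. 00:01:51;02.

00:01:51;02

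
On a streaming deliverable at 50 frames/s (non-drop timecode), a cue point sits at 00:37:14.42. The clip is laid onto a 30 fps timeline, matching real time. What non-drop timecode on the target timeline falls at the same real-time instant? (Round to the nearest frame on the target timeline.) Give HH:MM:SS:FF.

Source frame index: (0×3600 + 37×60 + 14) × 50 + 42 = 111742.
Real time: 111742 / (50) = 55871/25 s.
Target frame: (55871/25) × (30) = 335226/5 ≈ 67045.200 → 67045.
At 30 labels/s: frame 67045 → 00:37:14:25.

00:37:14:25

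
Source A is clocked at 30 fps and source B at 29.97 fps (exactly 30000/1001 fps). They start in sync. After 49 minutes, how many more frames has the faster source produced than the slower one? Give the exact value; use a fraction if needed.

12600/143 frames

49 min = 2940 s.
A emits 30 × 2940 = 88200 frames; B emits 30000/1001 × 2940 = 12600000/143.
Difference = 12600/143 frames (≈ 88.1119); B is behind A.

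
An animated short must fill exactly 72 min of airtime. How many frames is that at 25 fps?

108000 frames

72 min = 4320 s.
Frames = 4320 × 25 = 108000.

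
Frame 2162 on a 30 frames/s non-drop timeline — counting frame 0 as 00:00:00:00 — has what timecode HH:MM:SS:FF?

2162 ÷ 30 = 72 full seconds, remainder 2 frames.
72 s = 0 h 1 min 12 s.
Timecode: 00:01:12:02.

00:01:12:02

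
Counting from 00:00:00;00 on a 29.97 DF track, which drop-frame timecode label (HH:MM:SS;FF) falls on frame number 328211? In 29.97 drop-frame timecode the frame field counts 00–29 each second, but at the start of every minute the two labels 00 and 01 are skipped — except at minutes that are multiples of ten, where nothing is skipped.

Each 10-minute DF block holds 10 × 60 × 30 − 9 × 2 = 17982 frames. 328211 ÷ 17982 → 18 full blocks, remainder 4535.
Within the partial block the first minute is 1800 frames and each further minute 1798, so 2 further minute boundaries passed. Total skipped labels = 18 × 18 + 2 × 2 = 328.
Non-drop label index = 328211 + 328 = 328539; at 30 labels/s that is 03:02:31:09, i.e. DF 03:02:31;09.

03:02:31;09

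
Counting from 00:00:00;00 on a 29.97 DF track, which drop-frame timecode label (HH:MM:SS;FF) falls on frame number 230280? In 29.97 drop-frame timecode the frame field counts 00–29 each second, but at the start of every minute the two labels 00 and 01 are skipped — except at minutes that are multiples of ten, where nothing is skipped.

02:08:03;22

Each 10-minute DF block holds 10 × 60 × 30 − 9 × 2 = 17982 frames. 230280 ÷ 17982 → 12 full blocks, remainder 14496.
Within the partial block the first minute is 1800 frames and each further minute 1798, so 8 further minute boundaries passed. Total skipped labels = 18 × 12 + 2 × 8 = 232.
Non-drop label index = 230280 + 232 = 230512; at 30 labels/s that is 02:08:03:22, i.e. DF 02:08:03;22.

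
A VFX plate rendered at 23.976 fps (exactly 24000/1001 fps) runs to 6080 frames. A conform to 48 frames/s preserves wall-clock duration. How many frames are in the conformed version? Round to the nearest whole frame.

12172 frames

Frames at target rate = 6080 × (48) / (24000/1001) = 304304/25 ≈ 12172.160.
Nearest whole frame: 12172.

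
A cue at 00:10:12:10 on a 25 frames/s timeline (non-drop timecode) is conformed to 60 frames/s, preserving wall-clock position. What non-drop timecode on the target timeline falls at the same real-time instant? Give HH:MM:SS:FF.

Source frame index: (0×3600 + 10×60 + 12) × 25 + 10 = 15310.
Real time: 15310 / (25) = 3062/5 s.
Target frame: (3062/5) × (60) = 36744.
At 60 labels/s: frame 36744 → 00:10:12:24.

00:10:12:24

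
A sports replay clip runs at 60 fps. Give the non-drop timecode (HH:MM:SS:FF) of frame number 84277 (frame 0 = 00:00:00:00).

84277 ÷ 60 = 1404 full seconds, remainder 37 frames.
1404 s = 0 h 23 min 24 s.
Timecode: 00:23:24:37.

00:23:24:37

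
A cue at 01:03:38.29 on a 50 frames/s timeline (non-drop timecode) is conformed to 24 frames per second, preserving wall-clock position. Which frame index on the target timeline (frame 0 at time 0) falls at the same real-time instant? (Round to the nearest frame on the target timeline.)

Source frame index: (1×3600 + 3×60 + 38) × 50 + 29 = 190929.
Real time: 190929 / (50) = 190929/50 s.
Target frame: (190929/50) × (24) = 2291148/25 ≈ 91645.920 → 91646.

frame 91646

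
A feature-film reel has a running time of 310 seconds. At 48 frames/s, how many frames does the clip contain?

Frames = 310 × 48 = 14880.

14880 frames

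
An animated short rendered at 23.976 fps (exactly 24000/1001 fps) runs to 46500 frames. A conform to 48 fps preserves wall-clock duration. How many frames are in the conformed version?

Target frames = source frames × (target rate / source rate) = 46500 × (48)/(24000/1001) = 46500 × 1001/500 = 93093.

93093 frames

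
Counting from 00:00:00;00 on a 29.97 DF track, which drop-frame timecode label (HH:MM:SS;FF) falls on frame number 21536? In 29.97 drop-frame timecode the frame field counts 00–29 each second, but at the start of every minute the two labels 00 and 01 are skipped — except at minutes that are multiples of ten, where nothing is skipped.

00:11:58;16

Each 10-minute DF block holds 10 × 60 × 30 − 9 × 2 = 17982 frames. 21536 ÷ 17982 → 1 full block, remainder 3554.
Within the partial block the first minute is 1800 frames and each further minute 1798, so 1 further minute boundary passed. Total skipped labels = 18 × 1 + 2 × 1 = 20.
Non-drop label index = 21536 + 20 = 21556; at 30 labels/s that is 00:11:58:16, i.e. DF 00:11:58;16.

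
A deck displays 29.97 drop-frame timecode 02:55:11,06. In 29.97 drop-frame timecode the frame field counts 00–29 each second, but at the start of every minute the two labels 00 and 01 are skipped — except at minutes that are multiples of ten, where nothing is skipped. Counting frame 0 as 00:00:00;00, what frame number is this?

Complete 10-minute blocks: 17, each 17982 frames → 305694.
Remaining 5 whole minutes in the current block: 1800 + 4 × 1798 = 8992 frames.
Within the current minute: 11 × 30 + 6 − 2 = 334 (labels ;00/;01 skipped at this minute). Total = 305694 + 8992 + 334 = 315020.

315020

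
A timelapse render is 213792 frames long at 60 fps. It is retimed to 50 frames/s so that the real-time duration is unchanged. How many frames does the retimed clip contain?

Target frames = source frames × (target rate / source rate) = 213792 × (50)/(60) = 213792 × 5/6 = 178160.

178160 frames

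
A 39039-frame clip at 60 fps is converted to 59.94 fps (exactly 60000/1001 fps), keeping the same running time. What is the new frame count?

Target frames = source frames × (target rate / source rate) = 39039 × (60000/1001)/(60) = 39039 × 1000/1001 = 39000.

39000 frames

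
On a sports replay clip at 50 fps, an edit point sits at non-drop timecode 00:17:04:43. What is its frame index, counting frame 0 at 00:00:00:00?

Total seconds to the label: (0 × 3600 + 17 × 60 + 4) = 1024.
Frame index = 1024 × 50 + 43 = 51243.

51243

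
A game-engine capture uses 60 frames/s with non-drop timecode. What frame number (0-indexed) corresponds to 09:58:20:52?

Total seconds to the label: (9 × 3600 + 58 × 60 + 20) = 35900.
Frame index = 35900 × 60 + 52 = 2154052.

frame 2154052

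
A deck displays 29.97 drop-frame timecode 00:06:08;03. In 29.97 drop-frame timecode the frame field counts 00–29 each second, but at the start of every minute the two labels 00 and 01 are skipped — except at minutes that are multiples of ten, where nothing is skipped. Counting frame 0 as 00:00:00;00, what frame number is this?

Complete 10-minute blocks: 0, each 17982 frames → 0.
Remaining 6 whole minutes in the current block: 1800 + 5 × 1798 = 10790 frames.
Within the current minute: 8 × 30 + 3 − 2 = 241 (labels ;00/;01 skipped at this minute). Total = 0 + 10790 + 241 = 11031.

11031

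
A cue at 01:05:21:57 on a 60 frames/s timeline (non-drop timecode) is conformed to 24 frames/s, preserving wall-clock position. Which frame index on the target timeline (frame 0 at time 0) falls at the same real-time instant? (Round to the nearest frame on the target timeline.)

frame 94127

Source frame index: (1×3600 + 5×60 + 21) × 60 + 57 = 235317.
Real time: 235317 / (60) = 78439/20 s.
Target frame: (78439/20) × (24) = 470634/5 ≈ 94126.800 → 94127.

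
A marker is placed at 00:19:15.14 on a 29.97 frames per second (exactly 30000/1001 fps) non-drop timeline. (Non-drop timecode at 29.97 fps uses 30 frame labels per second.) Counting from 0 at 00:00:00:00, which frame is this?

frame 34664

Total seconds to the label: (0 × 3600 + 19 × 60 + 15) = 1155.
Frame index = 1155 × 30 + 14 = 34664.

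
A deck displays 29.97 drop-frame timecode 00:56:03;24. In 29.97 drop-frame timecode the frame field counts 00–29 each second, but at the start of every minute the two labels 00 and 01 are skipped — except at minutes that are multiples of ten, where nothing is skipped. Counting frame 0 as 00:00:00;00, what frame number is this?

100812

Complete 10-minute blocks: 5, each 17982 frames → 89910.
Remaining 6 whole minutes in the current block: 1800 + 5 × 1798 = 10790 frames.
Within the current minute: 3 × 30 + 24 − 2 = 112 (labels ;00/;01 skipped at this minute). Total = 89910 + 10790 + 112 = 100812.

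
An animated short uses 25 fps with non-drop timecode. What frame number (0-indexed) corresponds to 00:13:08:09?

Total seconds to the label: (0 × 3600 + 13 × 60 + 8) = 788.
Frame index = 788 × 25 + 9 = 19709.

19709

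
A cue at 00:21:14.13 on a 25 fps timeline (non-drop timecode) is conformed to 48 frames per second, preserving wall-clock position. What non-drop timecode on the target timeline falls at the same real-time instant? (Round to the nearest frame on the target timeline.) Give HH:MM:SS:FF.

00:21:14:25

Source frame index: (0×3600 + 21×60 + 14) × 25 + 13 = 31863.
Real time: 31863 / (25) = 31863/25 s.
Target frame: (31863/25) × (48) = 1529424/25 ≈ 61176.960 → 61177.
At 48 labels/s: frame 61177 → 00:21:14:25.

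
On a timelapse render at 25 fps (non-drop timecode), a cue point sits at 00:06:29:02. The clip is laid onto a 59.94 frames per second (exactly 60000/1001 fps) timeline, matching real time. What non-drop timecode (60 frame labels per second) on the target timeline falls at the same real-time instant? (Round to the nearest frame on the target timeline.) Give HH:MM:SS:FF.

Source frame index: (0×3600 + 6×60 + 29) × 25 + 2 = 9727.
Real time: 9727 / (25) = 9727/25 s.
Target frame: (9727/25) × (60000/1001) = 23344800/1001 ≈ 23321.479 → 23321.
At 60 labels/s: frame 23321 → 00:06:28:41.

00:06:28:41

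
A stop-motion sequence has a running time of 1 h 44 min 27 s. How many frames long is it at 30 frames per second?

1 h 44 min 27 s = 6267 s.
Frames = 6267 × 30 = 188010.

188010 frames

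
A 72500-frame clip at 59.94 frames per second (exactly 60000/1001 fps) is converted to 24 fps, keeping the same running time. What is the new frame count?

Target frames = source frames × (target rate / source rate) = 72500 × (24)/(60000/1001) = 72500 × 1001/2500 = 29029.

29029 frames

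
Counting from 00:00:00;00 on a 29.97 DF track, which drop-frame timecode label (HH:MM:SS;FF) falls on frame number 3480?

Ten DF minutes hold 17982 frames, so frame 3480 lies in block 0 (frames 0–17981) with 3480 frames into that block.
The block's first minute is 1800 frames and the rest 1798 each; 3480 frames reaches minute 1, so 0 × 18 + 1 × 2 = 2 labels have been skipped so far.
Adding those back, label number 3480 + 2 = 3482 at 30 labels/s is 116 s + 2 f = 0 h 1 min 56 s frame 2, i.e. 00:01:56;02.

00:01:56;02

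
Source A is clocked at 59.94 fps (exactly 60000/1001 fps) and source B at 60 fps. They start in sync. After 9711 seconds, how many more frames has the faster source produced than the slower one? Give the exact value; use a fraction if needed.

A emits 60000/1001 × 9711 = 44820000/77 frames; B emits 60 × 9711 = 582660.
Difference = 44820/77 frames (≈ 582.0779); B is ahead of A.

44820/77 frames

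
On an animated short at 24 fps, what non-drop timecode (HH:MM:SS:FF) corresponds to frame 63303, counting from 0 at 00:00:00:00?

00:43:57:15

63303 ÷ 24 = 2637 full seconds, remainder 15 frames.
2637 s = 0 h 43 min 57 s.
Timecode: 00:43:57:15.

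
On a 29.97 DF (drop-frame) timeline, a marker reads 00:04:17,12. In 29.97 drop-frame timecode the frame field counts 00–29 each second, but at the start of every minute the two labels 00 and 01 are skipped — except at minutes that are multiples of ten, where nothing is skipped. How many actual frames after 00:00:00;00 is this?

Complete 10-minute blocks: 0, each 17982 frames → 0.
Remaining 4 whole minutes in the current block: 1800 + 3 × 1798 = 7194 frames.
Within the current minute: 17 × 30 + 12 − 2 = 520 (labels ;00/;01 skipped at this minute). Total = 0 + 7194 + 520 = 7714.

7714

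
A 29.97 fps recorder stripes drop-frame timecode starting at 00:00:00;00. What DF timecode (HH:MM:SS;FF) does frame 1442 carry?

00:00:48;02

Ten DF minutes hold 17982 frames, so frame 1442 lies in block 0 (frames 0–17981) with 1442 frames into that block.
The block's first minute is 1800 frames and the rest 1798 each; 1442 frames reaches minute 0, so 0 × 18 + 0 × 2 = 0 labels have been skipped so far.
Adding those back, label number 1442 + 0 = 1442 at 30 labels/s is 48 s + 2 f = 0 h 0 min 48 s frame 2, i.e. 00:00:48;02.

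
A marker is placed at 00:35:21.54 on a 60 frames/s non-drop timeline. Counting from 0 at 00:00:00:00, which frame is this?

Total seconds to the label: (0 × 3600 + 35 × 60 + 21) = 2121.
Frame index = 2121 × 60 + 54 = 127314.

frame 127314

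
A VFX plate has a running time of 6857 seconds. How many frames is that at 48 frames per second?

329136 frames

Frames = 6857 × 48 = 329136.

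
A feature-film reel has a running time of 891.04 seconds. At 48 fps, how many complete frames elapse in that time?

Frames = 891.04 × 48 = 1069248/25 ≈ 42769.9200.
Complete frames: 42769.

42769 frames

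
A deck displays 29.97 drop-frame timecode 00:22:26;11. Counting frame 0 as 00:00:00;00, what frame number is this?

Complete 10-minute blocks: 2, each 17982 frames → 35964.
Remaining 2 whole minutes in the current block: 1800 + 1 × 1798 = 3598 frames.
Within the current minute: 26 × 30 + 11 − 2 = 789 (labels ;00/;01 skipped at this minute). Total = 35964 + 3598 + 789 = 40351.

40351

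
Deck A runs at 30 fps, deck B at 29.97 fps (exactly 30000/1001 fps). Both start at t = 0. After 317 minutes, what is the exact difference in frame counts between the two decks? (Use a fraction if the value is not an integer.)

317 min = 19020 s.
A emits 30 × 19020 = 570600 frames; B emits 30000/1001 × 19020 = 570600000/1001.
Difference = 570600/1001 frames (≈ 570.0300); B is behind A.

570600/1001 frames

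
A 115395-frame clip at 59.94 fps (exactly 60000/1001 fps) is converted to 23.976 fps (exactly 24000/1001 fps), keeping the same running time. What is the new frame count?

Target frames = source frames × (target rate / source rate) = 115395 × (24000/1001)/(60000/1001) = 115395 × 2/5 = 46158.

46158 frames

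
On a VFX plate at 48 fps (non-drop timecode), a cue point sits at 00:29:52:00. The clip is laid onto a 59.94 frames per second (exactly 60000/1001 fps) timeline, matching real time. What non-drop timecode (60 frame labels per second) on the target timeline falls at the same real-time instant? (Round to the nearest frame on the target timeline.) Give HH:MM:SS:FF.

Source frame index: (0×3600 + 29×60 + 52) × 48 + 0 = 86016.
Real time: 86016 / (48) = 1792 s.
Target frame: (1792) × (60000/1001) = 15360000/143 ≈ 107412.587 → 107413.
At 60 labels/s: frame 107413 → 00:29:50:13.

00:29:50:13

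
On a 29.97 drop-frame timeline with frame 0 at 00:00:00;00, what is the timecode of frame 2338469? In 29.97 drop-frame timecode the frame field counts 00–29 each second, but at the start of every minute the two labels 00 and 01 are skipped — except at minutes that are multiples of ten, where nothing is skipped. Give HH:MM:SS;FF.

Each 10-minute DF block holds 10 × 60 × 30 − 9 × 2 = 17982 frames. 2338469 ÷ 17982 → 130 full blocks, remainder 809.
Within the partial block the first minute is 1800 frames and each further minute 1798, so 0 further minute boundaries passed. Total skipped labels = 18 × 130 + 2 × 0 = 2340.
Non-drop label index = 2338469 + 2340 = 2340809; at 30 labels/s that is 21:40:26:29, i.e. DF 21:40:26;29.

21:40:26;29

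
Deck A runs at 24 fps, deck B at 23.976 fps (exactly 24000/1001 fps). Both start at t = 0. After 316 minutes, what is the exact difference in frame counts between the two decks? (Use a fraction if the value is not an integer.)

455040/1001 frames

316 min = 18960 s.
A emits 24 × 18960 = 455040 frames; B emits 24000/1001 × 18960 = 455040000/1001.
Difference = 455040/1001 frames (≈ 454.5854); B is behind A.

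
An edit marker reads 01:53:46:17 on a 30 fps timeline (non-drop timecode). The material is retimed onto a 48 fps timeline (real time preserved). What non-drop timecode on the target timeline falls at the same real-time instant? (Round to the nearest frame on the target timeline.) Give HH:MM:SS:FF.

01:53:46:27

Source frame index: (1×3600 + 53×60 + 46) × 30 + 17 = 204797.
Real time: 204797 / (30) = 204797/30 s.
Target frame: (204797/30) × (48) = 1638376/5 ≈ 327675.200 → 327675.
At 48 labels/s: frame 327675 → 01:53:46:27.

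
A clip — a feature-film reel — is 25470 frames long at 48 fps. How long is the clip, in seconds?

530.625 seconds

Running time = 25470 / (48) = 530.625 s.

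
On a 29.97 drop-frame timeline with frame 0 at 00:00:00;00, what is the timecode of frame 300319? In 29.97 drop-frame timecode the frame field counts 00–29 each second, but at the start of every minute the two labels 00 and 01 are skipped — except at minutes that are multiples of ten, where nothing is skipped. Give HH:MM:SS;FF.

02:47:00;21

Ten DF minutes hold 17982 frames, so frame 300319 lies in block 16 (frames 287712–305693) with 12607 frames into that block.
The block's first minute is 1800 frames and the rest 1798 each; 12607 frames reaches minute 7, so 16 × 18 + 7 × 2 = 302 labels have been skipped so far.
Adding those back, label number 300319 + 302 = 300621 at 30 labels/s is 10020 s + 21 f = 2 h 47 min 0 s frame 21, i.e. 02:47:00;21.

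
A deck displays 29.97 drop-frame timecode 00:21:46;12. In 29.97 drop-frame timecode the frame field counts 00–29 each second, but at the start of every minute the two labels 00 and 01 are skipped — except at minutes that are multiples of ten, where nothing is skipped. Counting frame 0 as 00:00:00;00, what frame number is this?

39154

As if non-drop at 30 labels/s: (0 × 3600 + 21 × 60 + 46) × 30 + 12 = 39192.
Minute boundaries passed: 21; those not divisible by 10: 21 − 2 = 19; dropped labels = 2 × 19 = 38.
Actual frame index = 39192 − 38 = 39154.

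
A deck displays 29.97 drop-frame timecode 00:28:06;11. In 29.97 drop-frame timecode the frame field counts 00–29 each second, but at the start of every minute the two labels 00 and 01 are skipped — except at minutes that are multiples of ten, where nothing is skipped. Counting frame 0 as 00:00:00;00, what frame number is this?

50539

Complete 10-minute blocks: 2, each 17982 frames → 35964.
Remaining 8 whole minutes in the current block: 1800 + 7 × 1798 = 14386 frames.
Within the current minute: 6 × 30 + 11 − 2 = 189 (labels ;00/;01 skipped at this minute). Total = 35964 + 14386 + 189 = 50539.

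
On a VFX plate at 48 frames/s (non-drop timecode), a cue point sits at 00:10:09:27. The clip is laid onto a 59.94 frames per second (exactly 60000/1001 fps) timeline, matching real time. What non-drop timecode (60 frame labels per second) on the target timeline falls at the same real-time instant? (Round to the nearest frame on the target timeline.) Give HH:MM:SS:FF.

Source frame index: (0×3600 + 10×60 + 9) × 48 + 27 = 29259.
Real time: 29259 / (48) = 9753/16 s.
Target frame: (9753/16) × (60000/1001) = 36573750/1001 ≈ 36537.213 → 36537.
At 60 labels/s: frame 36537 → 00:10:08:57.

00:10:08:57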